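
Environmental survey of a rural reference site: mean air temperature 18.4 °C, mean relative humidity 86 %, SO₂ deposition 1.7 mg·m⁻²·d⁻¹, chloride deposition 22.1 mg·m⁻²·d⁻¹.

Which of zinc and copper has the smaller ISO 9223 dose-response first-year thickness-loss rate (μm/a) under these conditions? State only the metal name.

zinc: temperature factor f = -0.071·(8.4) = -0.5964
  sulphur-dioxide contribution → 0.4689 μm/a
  chloride contribution → 0.9713 μm/a
  total first-year rate 1.44 μm/a
copper: T>10 °C ⇒ hinge -0.080·(18.4−10) = -0.6720
  sulphur-dioxide contribution → 0.4965 μm/a
  chloride contribution → 1.288 μm/a
  total first-year rate 1.784 μm/a
Ordering by μm/a: copper (1.78) > zinc (1.44)

zinc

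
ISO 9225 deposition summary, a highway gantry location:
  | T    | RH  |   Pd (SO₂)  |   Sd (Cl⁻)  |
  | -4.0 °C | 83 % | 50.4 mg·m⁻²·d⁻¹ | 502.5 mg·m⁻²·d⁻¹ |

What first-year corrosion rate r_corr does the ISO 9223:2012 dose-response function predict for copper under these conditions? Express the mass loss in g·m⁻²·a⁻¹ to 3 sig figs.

copper: T≤10 °C ⇒ hinge +0.126·(-4.0−10) = -1.7640
  SO₂ term: 0.0053·50.4^0.26·exp(0.059·83-1.7640) = 0.3369
  Sd branch = 0.01025·Sd^0.27·e^(0.036·RH+0.049·T) = 0.8966 μm/a
  sum: 0.3369 + 0.8966 → r_corr = 1.234 μm/a
Convert to mass loss: 1.234 μm/a × 8.96 g/cm³ = 11.05 g·m⁻²·a⁻¹

r_corr = 11.1 g·m⁻²·a⁻¹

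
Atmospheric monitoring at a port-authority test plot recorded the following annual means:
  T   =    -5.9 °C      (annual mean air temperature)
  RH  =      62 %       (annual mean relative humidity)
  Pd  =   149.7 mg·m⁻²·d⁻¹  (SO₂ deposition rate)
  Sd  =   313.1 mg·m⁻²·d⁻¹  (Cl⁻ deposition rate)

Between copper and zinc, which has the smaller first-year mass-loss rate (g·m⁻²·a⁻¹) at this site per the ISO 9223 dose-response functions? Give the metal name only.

copper: T≤10 °C ⇒ hinge +0.126·(-5.9−10) = -2.0034
  SO₂ term: 0.0053·149.7^0.26·exp(0.059·62-2.0034) = 0.102
  Cl⁻ term: 0.01025·313.1^0.27·exp(0.036·62+0.049·-5.9) = 0.3376
  sum: 0.102 + 0.3376 → r_corr = 0.4395 μm/a
  mass loss = 0.4395 μm/a × 8.96 g/cm³ = 3.938 g·m⁻²·a⁻¹
zinc: temperature factor f = +0.038·(-15.9) = -0.6042
  Pd branch = 0.0129·Pd^0.44·e^(0.046·RH+f) = 1.106 μm/a
  Sd branch = 0.0175·Sd^0.57·e^(0.008·RH+0.085·T) = 0.4605 μm/a
  sum: 1.106 + 0.4605 → r_corr = 1.567 μm/a
  mass loss = 1.567 μm/a × 7.14 g/cm³ = 11.19 g·m⁻²·a⁻¹
Ordering by g·m⁻²·a⁻¹: zinc (11.2) > copper (3.94)

copper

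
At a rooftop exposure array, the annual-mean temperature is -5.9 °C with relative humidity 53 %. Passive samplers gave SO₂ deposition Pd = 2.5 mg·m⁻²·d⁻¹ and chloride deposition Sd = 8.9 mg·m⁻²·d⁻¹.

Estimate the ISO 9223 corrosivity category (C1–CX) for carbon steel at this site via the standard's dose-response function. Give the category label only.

C2

carbon steel: T≤10 °C ⇒ hinge +0.150·(-5.9−10) = -2.3850
  SO₂ term: 1.77·2.5^0.52·exp(0.02·53-2.3850) = 0.7576
  Cl⁻ term: 0.102·8.9^0.62·exp(0.033·53+0.04·-5.9) = 1.796
  r_corr = 0.7576 + 1.796 = 2.554 μm/a
2.55 μm/a falls in (1.3, 25] for carbon steel → category C2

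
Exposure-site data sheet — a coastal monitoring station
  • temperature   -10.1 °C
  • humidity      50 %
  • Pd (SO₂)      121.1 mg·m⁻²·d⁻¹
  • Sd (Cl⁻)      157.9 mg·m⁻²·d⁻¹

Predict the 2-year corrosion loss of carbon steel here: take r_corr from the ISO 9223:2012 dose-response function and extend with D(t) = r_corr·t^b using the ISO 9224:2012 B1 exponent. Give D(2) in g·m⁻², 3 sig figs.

carbon steel: f(T) = +0.150·(T−10) [T≤10 °C] = -3.0150
  sulphur-dioxide contribution → 2.858 μm/a
  chloride contribution → 8.18 μm/a
  ⇒ r_corr(carbon steel) = 11.04 μm/a
Long-term exponent b (ISO 9224 Table 2, B1) = 0.523
  D(2) = 11.04 × 2^0.523 = 11.04 × 1.437 = 15.86 μm
  Mass loss = 15.86 μm × 7.85 g/cm³ = 124.5 g·m⁻²

D(2) = 125 g·m⁻²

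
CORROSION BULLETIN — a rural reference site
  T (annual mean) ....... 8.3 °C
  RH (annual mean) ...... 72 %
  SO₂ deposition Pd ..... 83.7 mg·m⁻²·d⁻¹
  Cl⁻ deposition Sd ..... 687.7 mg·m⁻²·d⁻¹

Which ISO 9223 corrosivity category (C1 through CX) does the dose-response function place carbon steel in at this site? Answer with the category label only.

C5

carbon steel: f(T) = +0.150·(T−10) [T≤10 °C] = -0.2550
  sulphur-dioxide contribution → 57.87 μm/a
  chloride contribution → 87.87 μm/a
  total first-year rate 145.7 μm/a
146 μm/a falls in (80, 200] for carbon steel → category C5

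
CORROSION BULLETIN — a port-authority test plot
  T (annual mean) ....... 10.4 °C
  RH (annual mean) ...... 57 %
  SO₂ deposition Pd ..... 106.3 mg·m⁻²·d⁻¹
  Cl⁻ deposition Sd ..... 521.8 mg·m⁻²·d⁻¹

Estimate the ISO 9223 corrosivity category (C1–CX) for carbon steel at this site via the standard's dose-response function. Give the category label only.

C5

carbon steel: temperature factor f = -0.054·(0.4) = -0.0216
  Pd branch = 1.77·Pd^0.52·e^(0.02·RH+f) = 61.3 μm/a
  Sd branch = 0.102·Sd^0.62·e^(0.033·RH+0.04·T) = 49.09 μm/a
  r_corr = 61.3 + 49.09 = 110.4 μm/a
ISO 9223 Table 2 (carbon steel): 80 < 110 ≤ 200 μm/a ⇒ C5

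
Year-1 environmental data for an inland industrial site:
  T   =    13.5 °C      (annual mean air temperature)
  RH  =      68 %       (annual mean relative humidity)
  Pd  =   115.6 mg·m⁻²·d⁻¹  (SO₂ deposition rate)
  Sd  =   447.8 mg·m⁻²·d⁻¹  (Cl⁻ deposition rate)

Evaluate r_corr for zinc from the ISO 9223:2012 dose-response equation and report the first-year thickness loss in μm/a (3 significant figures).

zinc: temperature factor f = -0.071·(3.5) = -0.2485
  sulphur-dioxide contribution → 1.857 μm/a
  chloride contribution → 3.082 μm/a
  ⇒ r_corr(zinc) = 4.939 μm/a

r_corr = 4.94 μm/a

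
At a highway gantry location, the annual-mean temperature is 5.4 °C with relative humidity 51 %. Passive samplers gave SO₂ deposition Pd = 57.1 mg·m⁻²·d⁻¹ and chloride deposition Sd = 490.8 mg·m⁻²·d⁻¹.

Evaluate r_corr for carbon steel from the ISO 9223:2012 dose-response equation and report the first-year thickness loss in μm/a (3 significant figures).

carbon steel: T≤10 °C ⇒ hinge +0.150·(5.4−10) = -0.6900
  SO₂ term: 1.77·57.1^0.52·exp(0.02·51-0.6900) = 20.17
  Sd branch = 0.102·Sd^0.62·e^(0.033·RH+0.04·T) = 31.75 μm/a
  r_corr = 20.17 + 31.75 = 51.92 μm/a

r_corr = 51.9 μm/a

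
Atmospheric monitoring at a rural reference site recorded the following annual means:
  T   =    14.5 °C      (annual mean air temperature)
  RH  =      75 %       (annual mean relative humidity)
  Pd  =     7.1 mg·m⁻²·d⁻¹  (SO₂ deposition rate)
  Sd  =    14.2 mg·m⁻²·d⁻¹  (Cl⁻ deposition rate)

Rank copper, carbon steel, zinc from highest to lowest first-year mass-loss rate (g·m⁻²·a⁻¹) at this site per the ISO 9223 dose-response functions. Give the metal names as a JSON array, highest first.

["carbon steel", "copper", "zinc"]

copper: temperature factor f = -0.080·(4.5) = -0.3600
  sulphur-dioxide contribution → 0.5141 μm/a
  chloride contribution → 0.6353 μm/a
  total first-year rate 1.149 μm/a
  mass loss = 1.149 μm/a × 8.96 g/cm³ = 10.3 g·m⁻²·a⁻¹
carbon steel: temperature factor f = -0.054·(4.5) = -0.2430
  sulphur-dioxide contribution → 17.24 μm/a
  chloride contribution → 11.21 μm/a
  ⇒ r_corr(carbon steel) = 28.45 μm/a
  mass loss = 28.45 μm/a × 7.85 g/cm³ = 223.4 g·m⁻²·a⁻¹
zinc: temperature factor f = -0.071·(4.5) = -0.3195
  sulphur-dioxide contribution → 0.6994 μm/a
  chloride contribution → 0.4962 μm/a
  ⇒ r_corr(zinc) = 1.196 μm/a
  mass loss = 1.196 μm/a × 7.14 g/cm³ = 8.537 g·m⁻²·a⁻¹
Ordering by g·m⁻²·a⁻¹: carbon steel (223) > copper (10.3) > zinc (8.54)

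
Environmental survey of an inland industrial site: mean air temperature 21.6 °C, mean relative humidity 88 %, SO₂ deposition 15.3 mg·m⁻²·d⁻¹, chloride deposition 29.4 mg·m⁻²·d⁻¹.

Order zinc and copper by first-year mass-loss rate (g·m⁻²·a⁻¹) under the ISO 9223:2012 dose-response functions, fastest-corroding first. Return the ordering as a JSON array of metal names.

zinc: temperature factor f = -0.071·(11.6) = -0.8236
  SO₂ term: 0.0129·15.3^0.44·exp(0.046·88-0.8236) = 1.077
  Sd branch = 0.0175·Sd^0.57·e^(0.008·RH+0.085·T) = 1.524 μm/a
  sum: 1.077 + 1.524 → r_corr = 2.601 μm/a
  mass loss = 2.601 μm/a × 7.14 g/cm³ = 18.57 g·m⁻²·a⁻¹
copper: T>10 °C ⇒ hinge -0.080·(21.6−10) = -0.9280
  SO₂ term: 0.0053·15.3^0.26·exp(0.059·88-0.9280) = 0.7658
  Cl⁻ term: 0.01025·29.4^0.27·exp(0.036·88+0.049·21.6) = 1.749
  sum: 0.7658 + 1.749 → r_corr = 2.514 μm/a
  mass loss = 2.514 μm/a × 8.96 g/cm³ = 22.53 g·m⁻²·a⁻¹
Ordering by g·m⁻²·a⁻¹: copper (22.5) > zinc (18.6)

["copper", "zinc"]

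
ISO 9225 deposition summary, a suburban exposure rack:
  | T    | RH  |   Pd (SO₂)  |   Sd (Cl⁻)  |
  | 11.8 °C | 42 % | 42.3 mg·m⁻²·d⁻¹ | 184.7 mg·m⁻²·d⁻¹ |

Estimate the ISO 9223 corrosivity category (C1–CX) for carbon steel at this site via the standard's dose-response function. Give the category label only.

C3

carbon steel: temperature factor f = -0.054·(1.8) = -0.0972
  SO₂ term: 1.77·42.3^0.52·exp(0.02·42-0.0972) = 26.08
  Cl⁻ term: 0.102·184.7^0.62·exp(0.033·42+0.04·11.8) = 16.62
  sum: 26.08 + 16.62 → r_corr = 42.7 μm/a
Category bounds: 25…50 μm/a bracket r_corr ⇒ C3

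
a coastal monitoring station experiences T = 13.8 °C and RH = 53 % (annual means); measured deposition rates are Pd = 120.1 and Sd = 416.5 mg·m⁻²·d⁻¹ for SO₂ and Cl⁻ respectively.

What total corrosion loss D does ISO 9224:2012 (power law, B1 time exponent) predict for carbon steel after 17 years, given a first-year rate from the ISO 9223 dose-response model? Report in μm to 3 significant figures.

D(17) = 409 μm

carbon steel: f(T) = -0.054·(T−10) [T>10 °C] = -0.2052
  sulphur-dioxide contribution → 50.18 μm/a
  chloride contribution → 42.86 μm/a
  ⇒ r_corr(carbon steel) = 93.05 μm/a
ISO 9224: D(t) = r_corr · t^b with b = 0.523 (carbon steel, B1)
  D(17) = 93.05 × 17^0.523 = 93.05 × 4.401 = 409.5 μm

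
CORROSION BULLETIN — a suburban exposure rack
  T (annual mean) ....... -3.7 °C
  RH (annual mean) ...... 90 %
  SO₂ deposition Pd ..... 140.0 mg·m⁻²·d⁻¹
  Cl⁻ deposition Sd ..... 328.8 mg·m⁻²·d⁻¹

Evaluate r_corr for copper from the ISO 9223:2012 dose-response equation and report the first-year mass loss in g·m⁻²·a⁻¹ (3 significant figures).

copper: T≤10 °C ⇒ hinge +0.126·(-3.7−10) = -1.7262
  SO₂ term: 0.0053·140.0^0.26·exp(0.059·90-1.7262) = 0.6898
  Cl⁻ term: 0.01025·328.8^0.27·exp(0.036·90+0.049·-3.7) = 1.044
  r_corr = 0.6898 + 1.044 = 1.734 μm/a
Convert to mass loss: 1.734 μm/a × 8.96 g/cm³ = 15.53 g·m⁻²·a⁻¹

r_corr = 15.5 g·m⁻²·a⁻¹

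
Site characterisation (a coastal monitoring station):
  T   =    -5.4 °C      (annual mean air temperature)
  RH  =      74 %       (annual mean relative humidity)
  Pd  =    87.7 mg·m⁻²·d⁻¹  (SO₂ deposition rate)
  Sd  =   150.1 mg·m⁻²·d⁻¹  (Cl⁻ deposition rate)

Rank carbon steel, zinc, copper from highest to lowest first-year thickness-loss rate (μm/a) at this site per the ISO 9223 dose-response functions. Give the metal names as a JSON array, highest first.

carbon steel: f(T) = +0.150·(T−10) [T≤10 °C] = -2.3100
  SO₂ term: 1.77·87.7^0.52·exp(0.02·74-2.3100) = 7.904
  Sd branch = 0.102·Sd^0.62·e^(0.033·RH+0.04·T) = 21.12 μm/a
  sum: 7.904 + 21.12 → r_corr = 29.02 μm/a
zinc: T≤10 °C ⇒ hinge +0.038·(-5.4−10) = -0.5852
  SO₂ term: 0.0129·87.7^0.44·exp(0.046·74-0.5852) = 1.548
  Cl⁻ term: 0.0175·150.1^0.57·exp(0.008·74+0.085·-5.4) = 0.3478
  r_corr = 1.548 + 0.3478 = 1.896 μm/a
copper: temperature factor f = +0.126·(-15.4) = -1.9404
  Pd branch = 0.0053·Pd^0.26·e^(0.059·RH+f) = 0.1918 μm/a
  Cl⁻ term: 0.01025·150.1^0.27·exp(0.036·74+0.049·-5.4) = 0.4369
  r_corr = 0.1918 + 0.4369 = 0.6287 μm/a
Ordering by μm/a: carbon steel (29) > zinc (1.9) > copper (0.629)

["carbon steel", "zinc", "copper"]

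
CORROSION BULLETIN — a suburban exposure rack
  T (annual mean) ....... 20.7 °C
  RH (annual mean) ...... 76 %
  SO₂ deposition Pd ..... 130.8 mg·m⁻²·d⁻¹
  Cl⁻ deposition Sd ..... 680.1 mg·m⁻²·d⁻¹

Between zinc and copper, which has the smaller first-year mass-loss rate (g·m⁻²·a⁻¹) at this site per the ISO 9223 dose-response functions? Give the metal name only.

zinc: T>10 °C ⇒ hinge -0.071·(20.7−10) = -0.7597
  SO₂ term: 0.0129·130.8^0.44·exp(0.046·76-0.7597) = 1.699
  Sd branch = 0.0175·Sd^0.57·e^(0.008·RH+0.085·T) = 7.688 μm/a
  r_corr = 1.699 + 7.688 = 9.387 μm/a
  mass loss = 9.387 μm/a × 7.14 g/cm³ = 67.02 g·m⁻²·a⁻¹
copper: f(T) = -0.080·(T−10) [T>10 °C] = -0.8560
  Pd branch = 0.0053·Pd^0.26·e^(0.059·RH+f) = 0.7083 μm/a
  Sd branch = 0.01025·Sd^0.27·e^(0.036·RH+0.049·T) = 2.537 μm/a
  sum: 0.7083 + 2.537 → r_corr = 3.245 μm/a
  mass loss = 3.245 μm/a × 8.96 g/cm³ = 29.07 g·m⁻²·a⁻¹
Ordering by g·m⁻²·a⁻¹: zinc (67) > copper (29.1)

copper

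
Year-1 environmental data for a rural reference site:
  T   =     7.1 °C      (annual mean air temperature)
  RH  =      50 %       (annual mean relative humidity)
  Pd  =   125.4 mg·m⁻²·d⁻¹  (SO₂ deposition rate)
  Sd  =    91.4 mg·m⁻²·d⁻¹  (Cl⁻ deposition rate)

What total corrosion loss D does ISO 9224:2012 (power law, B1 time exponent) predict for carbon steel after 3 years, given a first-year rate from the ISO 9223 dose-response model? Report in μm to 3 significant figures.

D(3) = 88.8 μm

carbon steel: temperature factor f = +0.150·(-2.9) = -0.4350
  Pd branch = 1.77·Pd^0.52·e^(0.02·RH+f) = 38.41 μm/a
  Sd branch = 0.102·Sd^0.62·e^(0.033·RH+0.04·T) = 11.6 μm/a
  sum: 38.41 + 11.6 → r_corr = 50.01 μm/a
ISO 9224: D(t) = r_corr · t^b with b = 0.523 (carbon steel, B1)
  D(3) = 50.01 × 3^0.523 = 50.01 × 1.776 = 88.83 μm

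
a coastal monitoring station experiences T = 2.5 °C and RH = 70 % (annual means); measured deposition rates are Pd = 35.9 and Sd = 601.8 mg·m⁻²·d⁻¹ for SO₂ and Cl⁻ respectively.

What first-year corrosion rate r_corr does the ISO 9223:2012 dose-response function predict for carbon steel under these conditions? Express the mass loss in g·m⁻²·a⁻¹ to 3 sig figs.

carbon steel: T≤10 °C ⇒ hinge +0.150·(2.5−10) = -1.1250
  Pd branch = 1.77·Pd^0.52·e^(0.02·RH+f) = 15 μm/a
  Cl⁻ term: 0.102·601.8^0.62·exp(0.033·70+0.04·2.5) = 60.05
  r_corr = 15 + 60.05 = 75.05 μm/a
Convert to mass loss: 75.05 μm/a × 7.85 g/cm³ = 589.1 g·m⁻²·a⁻¹

r_corr = 589 g·m⁻²·a⁻¹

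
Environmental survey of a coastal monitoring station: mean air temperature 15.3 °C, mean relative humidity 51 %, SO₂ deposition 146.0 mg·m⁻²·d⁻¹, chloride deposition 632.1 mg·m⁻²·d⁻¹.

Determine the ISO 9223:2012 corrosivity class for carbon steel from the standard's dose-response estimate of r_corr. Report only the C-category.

C5

carbon steel: temperature factor f = -0.054·(5.3) = -0.2862
  SO₂ term: 1.77·146.0^0.52·exp(0.02·51-0.2862) = 49.22
  Cl⁻ term: 0.102·632.1^0.62·exp(0.033·51+0.04·15.3) = 55.18
  r_corr = 49.22 + 55.18 = 104.4 μm/a
Category bounds: 80…200 μm/a bracket r_corr ⇒ C5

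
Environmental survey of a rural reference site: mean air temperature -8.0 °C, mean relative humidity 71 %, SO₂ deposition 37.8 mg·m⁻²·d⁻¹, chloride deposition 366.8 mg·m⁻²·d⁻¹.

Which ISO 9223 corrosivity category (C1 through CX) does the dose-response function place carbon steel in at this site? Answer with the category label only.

carbon steel: temperature factor f = +0.150·(-18.0) = -2.7000
  Pd branch = 1.77·Pd^0.52·e^(0.02·RH+f) = 3.254 μm/a
  Sd branch = 0.102·Sd^0.62·e^(0.033·RH+0.04·T) = 30 μm/a
  r_corr = 3.254 + 30 = 33.25 μm/a
Category bounds: 25…50 μm/a bracket r_corr ⇒ C3

C3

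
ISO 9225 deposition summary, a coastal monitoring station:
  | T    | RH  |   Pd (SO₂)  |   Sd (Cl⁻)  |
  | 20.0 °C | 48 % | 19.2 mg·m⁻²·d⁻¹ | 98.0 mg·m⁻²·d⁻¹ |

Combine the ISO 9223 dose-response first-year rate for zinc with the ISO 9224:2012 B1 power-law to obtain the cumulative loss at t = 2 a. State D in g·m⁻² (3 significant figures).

D(2) = 26.7 g·m⁻²

zinc: f(T) = -0.071·(T−10) [T>10 °C] = -0.7100
  sulphur-dioxide contribution → 0.2117 μm/a
  chloride contribution → 1.919 μm/a
  total first-year rate 2.131 μm/a
Long-term exponent b (ISO 9224 Table 2, B1) = 0.813
  D(2) = 2.131 × 2^0.813 = 2.131 × 1.757 = 3.744 μm
  Mass loss = 3.744 μm × 7.14 g/cm³ = 26.73 g·m⁻²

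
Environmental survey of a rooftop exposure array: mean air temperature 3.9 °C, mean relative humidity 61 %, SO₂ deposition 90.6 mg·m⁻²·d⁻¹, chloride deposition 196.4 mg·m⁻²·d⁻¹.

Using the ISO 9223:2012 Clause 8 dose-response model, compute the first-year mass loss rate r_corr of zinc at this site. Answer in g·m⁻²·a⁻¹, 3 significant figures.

zinc: temperature factor f = +0.038·(-6.1) = -0.2318
  SO₂ term: 0.0129·90.6^0.44·exp(0.046·61-0.2318) = 1.229
  Sd branch = 0.0175·Sd^0.57·e^(0.008·RH+0.085·T) = 0.8054 μm/a
  r_corr = 1.229 + 0.8054 = 2.035 μm/a
Convert to mass loss: 2.035 μm/a × 7.14 g/cm³ = 14.53 g·m⁻²·a⁻¹

r_corr = 14.5 g·m⁻²·a⁻¹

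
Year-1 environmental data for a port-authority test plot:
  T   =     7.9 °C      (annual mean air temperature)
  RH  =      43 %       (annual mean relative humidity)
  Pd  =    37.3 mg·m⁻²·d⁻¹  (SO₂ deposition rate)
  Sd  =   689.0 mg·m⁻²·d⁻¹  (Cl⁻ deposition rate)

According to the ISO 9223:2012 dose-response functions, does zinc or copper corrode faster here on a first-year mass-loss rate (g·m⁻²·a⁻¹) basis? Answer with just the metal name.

zinc: T≤10 °C ⇒ hinge +0.038·(7.9−10) = -0.0798
  Pd branch = 0.0129·Pd^0.44·e^(0.046·RH+f) = 0.4232 μm/a
  Sd branch = 0.0175·Sd^0.57·e^(0.008·RH+0.085·T) = 2.004 μm/a
  sum: 0.4232 + 2.004 → r_corr = 2.427 μm/a
  mass loss = 2.427 μm/a × 7.14 g/cm³ = 17.33 g·m⁻²·a⁻¹
copper: temperature factor f = +0.126·(-2.1) = -0.2646
  SO₂ term: 0.0053·37.3^0.26·exp(0.059·43-0.2646) = 0.1318
  Sd branch = 0.01025·Sd^0.27·e^(0.036·RH+0.049·T) = 0.4144 μm/a
  r_corr = 0.1318 + 0.4144 = 0.5462 μm/a
  mass loss = 0.5462 μm/a × 8.96 g/cm³ = 4.894 g·m⁻²·a⁻¹
Ordering by g·m⁻²·a⁻¹: zinc (17.3) > copper (4.89)

zinc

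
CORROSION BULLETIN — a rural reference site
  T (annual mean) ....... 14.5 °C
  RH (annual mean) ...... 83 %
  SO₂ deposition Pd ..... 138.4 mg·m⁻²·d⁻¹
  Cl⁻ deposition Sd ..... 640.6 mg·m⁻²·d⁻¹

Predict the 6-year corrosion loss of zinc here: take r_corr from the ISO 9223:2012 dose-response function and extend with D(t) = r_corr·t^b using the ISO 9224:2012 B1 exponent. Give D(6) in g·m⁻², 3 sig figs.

zinc: temperature factor f = -0.071·(4.5) = -0.3195
  sulphur-dioxide contribution → 3.733 μm/a
  chloride contribution → 4.639 μm/a
  ⇒ r_corr(zinc) = 8.372 μm/a
Power-law: D(6) = r_corr · 6^0.813
  D(6) = 8.372 × 6^0.813 = 8.372 × 4.292 = 35.93 μm
  Mass loss = 35.93 μm × 7.14 g/cm³ = 256.6 g·m⁻²

D(6) = 257 g·m⁻²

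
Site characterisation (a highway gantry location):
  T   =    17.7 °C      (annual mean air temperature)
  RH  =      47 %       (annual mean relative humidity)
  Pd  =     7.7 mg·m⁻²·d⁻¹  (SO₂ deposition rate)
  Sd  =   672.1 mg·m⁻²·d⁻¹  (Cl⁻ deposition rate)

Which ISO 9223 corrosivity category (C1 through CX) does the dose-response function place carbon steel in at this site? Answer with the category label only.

C4

carbon steel: f(T) = -0.054·(T−10) [T>10 °C] = -0.4158
  sulphur-dioxide contribution → 8.642 μm/a
  chloride contribution → 55.29 μm/a
  total first-year rate 63.94 μm/a
63.9 μm/a falls in (50, 80] for carbon steel → category C4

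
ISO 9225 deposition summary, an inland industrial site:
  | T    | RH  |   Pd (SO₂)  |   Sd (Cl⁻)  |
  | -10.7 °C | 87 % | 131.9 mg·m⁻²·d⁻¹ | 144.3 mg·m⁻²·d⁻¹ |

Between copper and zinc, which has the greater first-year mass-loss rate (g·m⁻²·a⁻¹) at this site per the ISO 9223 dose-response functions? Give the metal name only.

zinc

copper: temperature factor f = +0.126·(-20.7) = -2.6082
  Pd branch = 0.0053·Pd^0.26·e^(0.059·RH+f) = 0.2355 μm/a
  Cl⁻ term: 0.01025·144.3^0.27·exp(0.036·87+0.049·-10.7) = 0.5324
  r_corr = 0.2355 + 0.5324 = 0.7679 μm/a
  mass loss = 0.7679 μm/a × 8.96 g/cm³ = 6.881 g·m⁻²·a⁻¹
zinc: T≤10 °C ⇒ hinge +0.038·(-10.7−10) = -0.7866
  Pd branch = 0.0129·Pd^0.44·e^(0.046·RH+f) = 2.754 μm/a
  Cl⁻ term: 0.0175·144.3^0.57·exp(0.008·87+0.085·-10.7) = 0.2405
  sum: 2.754 + 0.2405 → r_corr = 2.994 μm/a
  mass loss = 2.994 μm/a × 7.14 g/cm³ = 21.38 g·m⁻²·a⁻¹
Ordering by g·m⁻²·a⁻¹: zinc (21.4) > copper (6.88)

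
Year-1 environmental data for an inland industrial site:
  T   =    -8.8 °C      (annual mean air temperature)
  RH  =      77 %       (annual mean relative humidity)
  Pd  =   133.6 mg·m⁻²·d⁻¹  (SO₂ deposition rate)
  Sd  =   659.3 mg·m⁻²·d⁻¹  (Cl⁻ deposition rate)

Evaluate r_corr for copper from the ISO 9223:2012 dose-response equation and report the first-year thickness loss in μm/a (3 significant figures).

r_corr = 0.781 μm/a

copper: f(T) = +0.126·(T−10) [T≤10 °C] = -2.3688
  SO₂ term: 0.0053·133.6^0.26·exp(0.059·77-2.3688) = 0.1664
  Cl⁻ term: 0.01025·659.3^0.27·exp(0.036·77+0.049·-8.8) = 0.6144
  sum: 0.1664 + 0.6144 → r_corr = 0.7809 μm/a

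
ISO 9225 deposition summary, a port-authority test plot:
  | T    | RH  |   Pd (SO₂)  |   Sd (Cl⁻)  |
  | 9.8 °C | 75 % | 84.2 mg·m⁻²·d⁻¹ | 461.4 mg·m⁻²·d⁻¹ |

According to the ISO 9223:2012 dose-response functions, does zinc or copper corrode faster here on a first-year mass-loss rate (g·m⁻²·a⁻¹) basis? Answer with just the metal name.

zinc: temperature factor f = +0.038·(-0.2) = -0.0076
  SO₂ term: 0.0129·84.2^0.44·exp(0.046·75-0.0076) = 2.836
  Sd branch = 0.0175·Sd^0.57·e^(0.008·RH+0.085·T) = 2.421 μm/a
  r_corr = 2.836 + 2.421 = 5.257 μm/a
  mass loss = 5.257 μm/a × 7.14 g/cm³ = 37.53 g·m⁻²·a⁻¹
copper: f(T) = +0.126·(T−10) [T≤10 °C] = -0.0252
  SO₂ term: 0.0053·84.2^0.26·exp(0.059·75-0.0252) = 1.367
  Cl⁻ term: 0.01025·461.4^0.27·exp(0.036·75+0.049·9.8) = 1.292
  r_corr = 1.367 + 1.292 = 2.658 μm/a
  mass loss = 2.658 μm/a × 8.96 g/cm³ = 23.82 g·m⁻²·a⁻¹
Ordering by g·m⁻²·a⁻¹: zinc (37.5) > copper (23.8)

zinc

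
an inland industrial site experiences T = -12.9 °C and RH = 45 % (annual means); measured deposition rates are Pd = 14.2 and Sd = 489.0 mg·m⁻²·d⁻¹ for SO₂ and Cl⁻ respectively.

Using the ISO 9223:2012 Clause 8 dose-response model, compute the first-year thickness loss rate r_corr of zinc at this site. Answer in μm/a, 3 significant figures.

zinc: f(T) = +0.038·(T−10) [T≤10 °C] = -0.8702
  Pd branch = 0.0129·Pd^0.44·e^(0.046·RH+f) = 0.1376 μm/a
  Cl⁻ term: 0.0175·489.0^0.57·exp(0.008·45+0.085·-12.9) = 0.2858
  sum: 0.1376 + 0.2858 → r_corr = 0.4234 μm/a

r_corr = 0.423 μm/a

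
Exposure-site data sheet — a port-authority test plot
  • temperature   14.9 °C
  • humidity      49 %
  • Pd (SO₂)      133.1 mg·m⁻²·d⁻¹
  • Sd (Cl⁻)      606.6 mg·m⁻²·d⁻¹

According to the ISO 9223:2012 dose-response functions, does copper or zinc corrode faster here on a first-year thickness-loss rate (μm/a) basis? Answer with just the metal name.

zinc

copper: temperature factor f = -0.080·(4.9) = -0.3920
  Pd branch = 0.0053·Pd^0.26·e^(0.059·RH+f) = 0.2301 μm/a
  Sd branch = 0.01025·Sd^0.27·e^(0.036·RH+0.049·T) = 0.7003 μm/a
  r_corr = 0.2301 + 0.7003 = 0.9304 μm/a
zinc: T>10 °C ⇒ hinge -0.071·(14.9−10) = -0.3479
  Pd branch = 0.0129·Pd^0.44·e^(0.046·RH+f) = 0.7465 μm/a
  Cl⁻ term: 0.0175·606.6^0.57·exp(0.008·49+0.085·14.9) = 3.545
  r_corr = 0.7465 + 3.545 = 4.291 μm/a
Ordering by μm/a: zinc (4.29) > copper (0.93)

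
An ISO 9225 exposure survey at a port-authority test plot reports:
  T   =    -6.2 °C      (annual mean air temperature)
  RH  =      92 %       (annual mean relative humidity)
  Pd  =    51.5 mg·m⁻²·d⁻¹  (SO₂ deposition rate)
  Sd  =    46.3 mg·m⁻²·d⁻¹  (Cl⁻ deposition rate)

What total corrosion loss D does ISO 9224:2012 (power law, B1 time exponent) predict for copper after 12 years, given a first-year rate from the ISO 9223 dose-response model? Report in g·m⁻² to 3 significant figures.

copper: temperature factor f = +0.126·(-16.2) = -2.0412
  SO₂ term: 0.0053·51.5^0.26·exp(0.059·92-2.0412) = 0.4367
  Sd branch = 0.01025·Sd^0.27·e^(0.036·RH+0.049·T) = 0.5846 μm/a
  sum: 0.4367 + 0.5846 → r_corr = 1.021 μm/a
Long-term exponent b (ISO 9224 Table 2, B1) = 0.667
  D(12) = 1.021 × 12^0.667 = 1.021 × 5.246 = 5.358 μm
  Mass loss = 5.358 μm × 8.96 g/cm³ = 48.01 g·m⁻²

D(12) = 48.0 g·m⁻²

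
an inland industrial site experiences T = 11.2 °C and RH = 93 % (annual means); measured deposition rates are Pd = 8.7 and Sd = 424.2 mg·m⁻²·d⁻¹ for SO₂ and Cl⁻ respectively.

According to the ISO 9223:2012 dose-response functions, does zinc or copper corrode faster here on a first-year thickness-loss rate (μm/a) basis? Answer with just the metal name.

zinc: temperature factor f = -0.071·(1.2) = -0.0852
  sulphur-dioxide contribution → 2.213 μm/a
  chloride contribution → 3.001 μm/a
  total first-year rate 5.214 μm/a
copper: temperature factor f = -0.080·(1.2) = -0.0960
  sulphur-dioxide contribution → 2.041 μm/a
  chloride contribution → 2.585 μm/a
  total first-year rate 4.626 μm/a
Ordering by μm/a: zinc (5.21) > copper (4.63)

zinc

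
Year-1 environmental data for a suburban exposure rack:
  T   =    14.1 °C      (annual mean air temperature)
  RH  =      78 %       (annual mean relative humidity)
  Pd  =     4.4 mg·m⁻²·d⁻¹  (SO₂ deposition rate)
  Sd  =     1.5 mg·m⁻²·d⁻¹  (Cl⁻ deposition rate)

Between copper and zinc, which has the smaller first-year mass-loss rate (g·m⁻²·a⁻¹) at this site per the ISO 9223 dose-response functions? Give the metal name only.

copper: f(T) = -0.080·(T−10) [T>10 °C] = -0.3280
  Pd branch = 0.0053·Pd^0.26·e^(0.059·RH+f) = 0.5594 μm/a
  Cl⁻ term: 0.01025·1.5^0.27·exp(0.036·78+0.049·14.1) = 0.3783
  r_corr = 0.5594 + 0.3783 = 0.9377 μm/a
  mass loss = 0.9377 μm/a × 8.96 g/cm³ = 8.402 g·m⁻²·a⁻¹
zinc: temperature factor f = -0.071·(4.1) = -0.2911
  SO₂ term: 0.0129·4.4^0.44·exp(0.046·78-0.2911) = 0.6692
  Sd branch = 0.0175·Sd^0.57·e^(0.008·RH+0.085·T) = 0.1364 μm/a
  r_corr = 0.6692 + 0.1364 = 0.8056 μm/a
  mass loss = 0.8056 μm/a × 7.14 g/cm³ = 5.752 g·m⁻²·a⁻¹
Ordering by g·m⁻²·a⁻¹: copper (8.4) > zinc (5.75)

zinc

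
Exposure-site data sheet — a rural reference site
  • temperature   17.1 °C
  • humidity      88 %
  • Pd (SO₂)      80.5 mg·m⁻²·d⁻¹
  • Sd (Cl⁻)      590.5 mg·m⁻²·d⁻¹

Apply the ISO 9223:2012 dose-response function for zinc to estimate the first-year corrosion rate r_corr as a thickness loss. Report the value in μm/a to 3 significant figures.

r_corr = 8.83 μm/a

zinc: T>10 °C ⇒ hinge -0.071·(17.1−10) = -0.5041
  Pd branch = 0.0129·Pd^0.44·e^(0.046·RH+f) = 3.078 μm/a
  Sd branch = 0.0175·Sd^0.57·e^(0.008·RH+0.085·T) = 5.749 μm/a
  sum: 3.078 + 5.749 → r_corr = 8.827 μm/a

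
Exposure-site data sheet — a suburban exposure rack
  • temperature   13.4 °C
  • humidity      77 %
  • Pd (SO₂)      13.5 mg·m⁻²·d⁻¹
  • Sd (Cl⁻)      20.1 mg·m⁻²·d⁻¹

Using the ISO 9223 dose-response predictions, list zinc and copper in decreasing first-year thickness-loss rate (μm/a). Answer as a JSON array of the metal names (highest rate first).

zinc: temperature factor f = -0.071·(3.4) = -0.2414
  Pd branch = 0.0129·Pd^0.44·e^(0.046·RH+f) = 1.1 μm/a
  Sd branch = 0.0175·Sd^0.57·e^(0.008·RH+0.085·T) = 0.5598 μm/a
  r_corr = 1.1 + 0.5598 = 1.66 μm/a
copper: T>10 °C ⇒ hinge -0.080·(13.4−10) = -0.2720
  SO₂ term: 0.0053·13.5^0.26·exp(0.059·77-0.2720) = 0.7465
  Sd branch = 0.01025·Sd^0.27·e^(0.036·RH+0.049·T) = 0.7106 μm/a
  sum: 0.7465 + 0.7106 → r_corr = 1.457 μm/a
Ordering by μm/a: zinc (1.66) > copper (1.46)

["zinc", "copper"]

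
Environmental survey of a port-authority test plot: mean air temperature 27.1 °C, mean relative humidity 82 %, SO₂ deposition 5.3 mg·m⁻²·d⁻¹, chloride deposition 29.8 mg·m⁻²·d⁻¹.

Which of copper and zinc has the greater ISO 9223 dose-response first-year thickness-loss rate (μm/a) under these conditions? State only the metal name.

copper: temperature factor f = -0.080·(17.1) = -1.3680
  Pd branch = 0.0053·Pd^0.26·e^(0.059·RH+f) = 0.2628 μm/a
  Sd branch = 0.01025·Sd^0.27·e^(0.036·RH+0.049·T) = 1.851 μm/a
  sum: 0.2628 + 1.851 → r_corr = 2.114 μm/a
zinc: f(T) = -0.071·(T−10) [T>10 °C] = -1.2141
  SO₂ term: 0.0129·5.3^0.44·exp(0.046·82-1.2141) = 0.3469
  Cl⁻ term: 0.0175·29.8^0.57·exp(0.008·82+0.085·27.1) = 2.337
  sum: 0.3469 + 2.337 → r_corr = 2.684 μm/a
Ordering by μm/a: zinc (2.68) > copper (2.11)

zinc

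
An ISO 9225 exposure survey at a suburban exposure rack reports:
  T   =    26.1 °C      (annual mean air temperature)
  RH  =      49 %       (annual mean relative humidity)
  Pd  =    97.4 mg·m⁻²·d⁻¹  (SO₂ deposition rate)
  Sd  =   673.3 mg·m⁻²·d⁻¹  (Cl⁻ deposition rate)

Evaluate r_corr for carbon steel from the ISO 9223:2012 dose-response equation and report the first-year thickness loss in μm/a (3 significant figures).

carbon steel: temperature factor f = -0.054·(16.1) = -0.8694
  sulphur-dioxide contribution → 21.38 μm/a
  chloride contribution → 82.75 μm/a
  total first-year rate 104.1 μm/a

r_corr = 104 μm/a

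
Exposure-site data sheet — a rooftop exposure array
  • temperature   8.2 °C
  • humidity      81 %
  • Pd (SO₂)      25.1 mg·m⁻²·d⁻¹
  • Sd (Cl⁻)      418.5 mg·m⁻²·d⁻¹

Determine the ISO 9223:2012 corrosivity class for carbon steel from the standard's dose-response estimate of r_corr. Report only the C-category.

C5

carbon steel: f(T) = +0.150·(T−10) [T≤10 °C] = -0.2700
  sulphur-dioxide contribution → 36.48 μm/a
  chloride contribution → 86.57 μm/a
  total first-year rate 123.1 μm/a
123 μm/a falls in (80, 200] for carbon steel → category C5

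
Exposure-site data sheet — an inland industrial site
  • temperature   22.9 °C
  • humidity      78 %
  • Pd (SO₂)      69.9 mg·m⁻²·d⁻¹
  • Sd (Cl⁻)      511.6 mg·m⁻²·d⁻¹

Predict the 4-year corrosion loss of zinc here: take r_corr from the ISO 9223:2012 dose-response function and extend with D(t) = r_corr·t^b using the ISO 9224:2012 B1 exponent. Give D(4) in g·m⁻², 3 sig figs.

D(4) = 203 g·m⁻²

zinc: temperature factor f = -0.071·(12.9) = -0.9159
  sulphur-dioxide contribution → 1.21 μm/a
  chloride contribution → 8.007 μm/a
  ⇒ r_corr(zinc) = 9.217 μm/a
ISO 9224: D(t) = r_corr · t^b with b = 0.813 (zinc, B1)
  D(4) = 9.217 × 4^0.813 = 9.217 × 3.087 = 28.45 μm
  Mass loss = 28.45 μm × 7.14 g/cm³ = 203.1 g·m⁻²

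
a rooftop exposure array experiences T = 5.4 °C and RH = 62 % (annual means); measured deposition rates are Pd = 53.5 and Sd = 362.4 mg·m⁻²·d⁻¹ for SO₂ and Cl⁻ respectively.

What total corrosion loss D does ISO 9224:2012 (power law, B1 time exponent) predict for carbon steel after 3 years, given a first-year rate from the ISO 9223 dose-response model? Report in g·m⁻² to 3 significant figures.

carbon steel: temperature factor f = +0.150·(-4.6) = -0.6900
  sulphur-dioxide contribution → 24.3 μm/a
  chloride contribution → 37.82 μm/a
  total first-year rate 62.11 μm/a
Power-law: D(3) = r_corr · 3^0.523
  D(3) = 62.11 × 3^0.523 = 62.11 × 1.776 = 110.3 μm
  Mass loss = 110.3 μm × 7.85 g/cm³ = 866.2 g·m⁻²

D(3) = 866 g·m⁻²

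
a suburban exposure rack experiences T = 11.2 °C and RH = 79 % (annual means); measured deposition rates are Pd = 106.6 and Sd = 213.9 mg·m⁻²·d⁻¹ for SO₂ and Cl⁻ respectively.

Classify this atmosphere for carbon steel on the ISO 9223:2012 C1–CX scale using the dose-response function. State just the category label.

C5

carbon steel: temperature factor f = -0.054·(1.2) = -0.0648
  Pd branch = 1.77·Pd^0.52·e^(0.02·RH+f) = 91.3 μm/a
  Sd branch = 0.102·Sd^0.62·e^(0.033·RH+0.04·T) = 60.27 μm/a
  sum: 91.3 + 60.27 → r_corr = 151.6 μm/a
152 μm/a falls in (80, 200] for carbon steel → category C5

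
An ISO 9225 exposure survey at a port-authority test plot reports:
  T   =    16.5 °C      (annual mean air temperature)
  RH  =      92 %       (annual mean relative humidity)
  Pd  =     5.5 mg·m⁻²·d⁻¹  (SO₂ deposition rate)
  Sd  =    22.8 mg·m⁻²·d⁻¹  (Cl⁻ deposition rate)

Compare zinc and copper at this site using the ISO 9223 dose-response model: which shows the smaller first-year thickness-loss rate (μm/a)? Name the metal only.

zinc: f(T) = -0.071·(T−10) [T>10 °C] = -0.4615
  SO₂ term: 0.0129·5.5^0.44·exp(0.046·92-0.4615) = 1.185
  Cl⁻ term: 0.0175·22.8^0.57·exp(0.008·92+0.085·16.5) = 0.8827
  sum: 1.185 + 0.8827 → r_corr = 2.068 μm/a
copper: T>10 °C ⇒ hinge -0.080·(16.5−10) = -0.5200
  Pd branch = 0.0053·Pd^0.26·e^(0.059·RH+f) = 1.118 μm/a
  Sd branch = 0.01025·Sd^0.27·e^(0.036·RH+0.049·T) = 1.469 μm/a
  sum: 1.118 + 1.469 → r_corr = 2.586 μm/a
Ordering by μm/a: copper (2.59) > zinc (2.07)

zinc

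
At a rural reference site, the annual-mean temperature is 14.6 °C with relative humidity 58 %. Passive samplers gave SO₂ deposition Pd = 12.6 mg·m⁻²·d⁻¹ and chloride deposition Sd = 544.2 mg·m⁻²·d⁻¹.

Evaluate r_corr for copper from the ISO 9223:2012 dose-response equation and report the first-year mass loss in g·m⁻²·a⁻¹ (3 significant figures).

r_corr = 10.2 g·m⁻²·a⁻¹

copper: temperature factor f = -0.080·(4.6) = -0.3680
  Pd branch = 0.0053·Pd^0.26·e^(0.059·RH+f) = 0.2171 μm/a
  Sd branch = 0.01025·Sd^0.27·e^(0.036·RH+0.049·T) = 0.9266 μm/a
  sum: 0.2171 + 0.9266 → r_corr = 1.144 μm/a
Convert to mass loss: 1.144 μm/a × 8.96 g/cm³ = 10.25 g·m⁻²·a⁻¹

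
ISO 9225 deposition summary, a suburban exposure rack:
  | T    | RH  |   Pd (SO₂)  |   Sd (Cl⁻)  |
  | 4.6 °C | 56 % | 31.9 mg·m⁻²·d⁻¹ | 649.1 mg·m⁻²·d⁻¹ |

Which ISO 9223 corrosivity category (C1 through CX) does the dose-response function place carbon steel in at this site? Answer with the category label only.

C4

carbon steel: T≤10 °C ⇒ hinge +0.150·(4.6−10) = -0.8100
  sulphur-dioxide contribution → 14.61 μm/a
  chloride contribution → 43.12 μm/a
  ⇒ r_corr(carbon steel) = 57.73 μm/a
Category bounds: 50…80 μm/a bracket r_corr ⇒ C4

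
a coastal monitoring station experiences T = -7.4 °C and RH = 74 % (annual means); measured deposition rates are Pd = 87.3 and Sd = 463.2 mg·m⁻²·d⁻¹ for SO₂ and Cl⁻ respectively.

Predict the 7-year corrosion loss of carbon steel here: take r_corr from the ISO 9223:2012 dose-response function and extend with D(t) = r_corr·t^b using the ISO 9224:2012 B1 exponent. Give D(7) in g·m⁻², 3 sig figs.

carbon steel: T≤10 °C ⇒ hinge +0.150·(-7.4−10) = -2.6100
  SO₂ term: 1.77·87.3^0.52·exp(0.02·74-2.6100) = 5.842
  Cl⁻ term: 0.102·463.2^0.62·exp(0.033·74+0.04·-7.4) = 39.21
  sum: 5.842 + 39.21 → r_corr = 45.05 μm/a
Power-law: D(7) = r_corr · 7^0.523
  D(7) = 45.05 × 7^0.523 = 45.05 × 2.767 = 124.6 μm
  Mass loss = 124.6 μm × 7.85 g/cm³ = 978.5 g·m⁻²

D(7) = 978 g·m⁻²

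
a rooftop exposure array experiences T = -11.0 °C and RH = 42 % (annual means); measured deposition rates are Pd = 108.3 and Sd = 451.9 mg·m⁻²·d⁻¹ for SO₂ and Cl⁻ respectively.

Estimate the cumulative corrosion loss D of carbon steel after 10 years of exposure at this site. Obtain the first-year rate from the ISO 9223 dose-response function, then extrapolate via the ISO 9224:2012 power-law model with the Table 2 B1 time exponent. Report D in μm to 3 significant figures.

D(10) = 45.5 μm

carbon steel: f(T) = +0.150·(T−10) [T≤10 °C] = -3.1500
  sulphur-dioxide contribution → 2.008 μm/a
  chloride contribution → 11.63 μm/a
  ⇒ r_corr(carbon steel) = 13.64 μm/a
Long-term exponent b (ISO 9224 Table 2, B1) = 0.523
  D(10) = 13.64 × 10^0.523 = 13.64 × 3.334 = 45.47 μm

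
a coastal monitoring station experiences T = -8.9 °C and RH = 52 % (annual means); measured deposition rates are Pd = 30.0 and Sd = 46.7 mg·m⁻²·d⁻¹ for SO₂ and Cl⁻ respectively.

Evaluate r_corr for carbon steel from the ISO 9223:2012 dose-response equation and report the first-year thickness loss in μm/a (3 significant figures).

carbon steel: T≤10 °C ⇒ hinge +0.150·(-8.9−10) = -2.8350
  SO₂ term: 1.77·30.0^0.52·exp(0.02·52-2.8350) = 1.724
  Sd branch = 0.102·Sd^0.62·e^(0.033·RH+0.04·T) = 4.307 μm/a
  r_corr = 1.724 + 4.307 = 6.031 μm/a

r_corr = 6.03 μm/a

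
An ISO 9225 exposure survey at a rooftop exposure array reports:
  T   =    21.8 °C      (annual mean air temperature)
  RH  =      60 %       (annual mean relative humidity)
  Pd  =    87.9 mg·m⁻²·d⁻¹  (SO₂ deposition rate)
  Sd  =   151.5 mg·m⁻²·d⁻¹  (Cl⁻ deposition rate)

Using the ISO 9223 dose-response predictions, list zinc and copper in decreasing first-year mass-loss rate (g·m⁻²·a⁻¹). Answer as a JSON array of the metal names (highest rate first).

zinc: f(T) = -0.071·(T−10) [T>10 °C] = -0.8378
  Pd branch = 0.0129·Pd^0.44·e^(0.046·RH+f) = 0.632 μm/a
  Cl⁻ term: 0.0175·151.5^0.57·exp(0.008·60+0.085·21.8) = 3.156
  sum: 0.632 + 3.156 → r_corr = 3.788 μm/a
  mass loss = 3.788 μm/a × 7.14 g/cm³ = 27.04 g·m⁻²·a⁻¹
copper: f(T) = -0.080·(T−10) [T>10 °C] = -0.9440
  SO₂ term: 0.0053·87.9^0.26·exp(0.059·60-0.9440) = 0.2276
  Cl⁻ term: 0.01025·151.5^0.27·exp(0.036·60+0.049·21.8) = 1.003
  sum: 0.2276 + 1.003 → r_corr = 1.231 μm/a
  mass loss = 1.231 μm/a × 8.96 g/cm³ = 11.03 g·m⁻²·a⁻¹
Ordering by g·m⁻²·a⁻¹: zinc (27) > copper (11)

["zinc", "copper"]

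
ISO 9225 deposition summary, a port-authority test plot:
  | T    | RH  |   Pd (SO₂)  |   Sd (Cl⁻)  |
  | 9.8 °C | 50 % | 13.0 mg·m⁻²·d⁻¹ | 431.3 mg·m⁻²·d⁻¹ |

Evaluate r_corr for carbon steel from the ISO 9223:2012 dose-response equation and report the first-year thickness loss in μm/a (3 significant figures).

carbon steel: f(T) = +0.150·(T−10) [T≤10 °C] = -0.0300
  SO₂ term: 1.77·13.0^0.52·exp(0.02·50-0.0300) = 17.72
  Sd branch = 0.102·Sd^0.62·e^(0.033·RH+0.04·T) = 33.81 μm/a
  r_corr = 17.72 + 33.81 = 51.53 μm/a

r_corr = 51.5 μm/a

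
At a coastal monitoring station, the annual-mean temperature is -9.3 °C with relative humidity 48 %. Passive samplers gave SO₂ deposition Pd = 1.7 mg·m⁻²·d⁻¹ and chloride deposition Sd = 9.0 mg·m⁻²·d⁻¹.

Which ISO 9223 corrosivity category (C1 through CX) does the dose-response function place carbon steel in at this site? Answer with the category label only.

C2

carbon steel: T≤10 °C ⇒ hinge +0.150·(-9.3−10) = -2.8950
  Pd branch = 1.77·Pd^0.52·e^(0.02·RH+f) = 0.3369 μm/a
  Cl⁻ term: 0.102·9.0^0.62·exp(0.033·48+0.04·-9.3) = 1.338
  r_corr = 0.3369 + 1.338 = 1.675 μm/a
1.68 μm/a falls in (1.3, 25] for carbon steel → category C2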